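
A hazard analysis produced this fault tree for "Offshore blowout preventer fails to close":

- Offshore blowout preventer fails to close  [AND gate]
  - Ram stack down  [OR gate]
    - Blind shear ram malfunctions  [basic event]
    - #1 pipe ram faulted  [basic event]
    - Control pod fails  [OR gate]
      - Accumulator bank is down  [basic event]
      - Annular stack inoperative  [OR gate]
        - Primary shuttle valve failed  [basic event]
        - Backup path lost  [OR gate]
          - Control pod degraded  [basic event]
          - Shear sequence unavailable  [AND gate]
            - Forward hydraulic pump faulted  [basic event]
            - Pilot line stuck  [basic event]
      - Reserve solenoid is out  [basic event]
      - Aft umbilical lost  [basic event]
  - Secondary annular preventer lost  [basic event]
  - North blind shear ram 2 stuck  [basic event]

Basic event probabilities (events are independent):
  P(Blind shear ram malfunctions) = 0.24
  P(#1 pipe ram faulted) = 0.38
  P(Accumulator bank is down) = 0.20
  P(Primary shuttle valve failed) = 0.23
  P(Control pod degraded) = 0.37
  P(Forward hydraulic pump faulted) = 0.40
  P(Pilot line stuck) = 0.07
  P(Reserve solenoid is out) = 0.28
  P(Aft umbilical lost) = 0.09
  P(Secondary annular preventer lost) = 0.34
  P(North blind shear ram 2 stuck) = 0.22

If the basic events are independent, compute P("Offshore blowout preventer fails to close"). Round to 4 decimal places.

P(Shear sequence unavailable) [AND] = 0.40 × 0.07 = 0.028000
P(Backup path lost) [OR] = 1 − (1−0.37) × (1−0.028000) = 0.387640
P(Annular stack inoperative) [OR] = 1 − (1−0.23) × (1−0.387640) = 0.528483
P(Control pod fails) [OR] = 1 − (1−0.20) × (1−0.528483) × (1−0.28) × (1−0.09) = 0.752850
P(Ram stack down) [OR] = 1 − (1−0.24) × (1−0.38) × (1−0.752850) = 0.883543
P(Offshore blowout preventer fails to close) [AND] = 0.883543 × 0.34 × 0.22 = 0.066089
Rounded to 4 decimal places: P(Offshore blowout preventer fails to close) ≈ 0.0661.

0.0661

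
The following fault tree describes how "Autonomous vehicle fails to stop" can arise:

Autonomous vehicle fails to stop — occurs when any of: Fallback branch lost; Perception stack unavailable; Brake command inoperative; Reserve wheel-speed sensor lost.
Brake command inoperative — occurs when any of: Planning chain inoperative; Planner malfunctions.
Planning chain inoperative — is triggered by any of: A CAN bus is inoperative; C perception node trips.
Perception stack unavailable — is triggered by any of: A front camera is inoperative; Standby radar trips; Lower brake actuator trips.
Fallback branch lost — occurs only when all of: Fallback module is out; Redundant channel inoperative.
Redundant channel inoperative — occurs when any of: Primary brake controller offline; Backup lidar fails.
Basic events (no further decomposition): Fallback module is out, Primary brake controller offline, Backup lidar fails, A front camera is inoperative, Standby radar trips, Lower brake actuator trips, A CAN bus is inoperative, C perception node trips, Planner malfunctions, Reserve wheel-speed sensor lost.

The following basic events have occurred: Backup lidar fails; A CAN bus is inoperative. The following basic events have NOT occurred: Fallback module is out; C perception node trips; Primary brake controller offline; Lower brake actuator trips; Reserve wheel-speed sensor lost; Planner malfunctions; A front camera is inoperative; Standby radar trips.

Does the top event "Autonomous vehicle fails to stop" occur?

Redundant channel inoperative [OR]: Primary brake controller offline=not, Backup lidar fails=occurs → at least one input occurs → occurs.
Fallback branch lost [AND]: Fallback module is out=not, Redundant channel inoperative=occurs → not all inputs occur → does not occur.
Perception stack unavailable [OR]: A front camera is inoperative=not, Standby radar trips=not, Lower brake actuator trips=not → no input occurs → does not occur.
Planning chain inoperative [OR]: A CAN bus is inoperative=occurs, C perception node trips=not → at least one input occurs → occurs.
Brake command inoperative [OR]: Planning chain inoperative=occurs, Planner malfunctions=not → at least one input occurs → occurs.
Autonomous vehicle fails to stop [OR]: Fallback branch lost=not, Perception stack unavailable=not, Brake command inoperative=occurs, Reserve wheel-speed sensor lost=not → at least one input occurs → occurs.

Yes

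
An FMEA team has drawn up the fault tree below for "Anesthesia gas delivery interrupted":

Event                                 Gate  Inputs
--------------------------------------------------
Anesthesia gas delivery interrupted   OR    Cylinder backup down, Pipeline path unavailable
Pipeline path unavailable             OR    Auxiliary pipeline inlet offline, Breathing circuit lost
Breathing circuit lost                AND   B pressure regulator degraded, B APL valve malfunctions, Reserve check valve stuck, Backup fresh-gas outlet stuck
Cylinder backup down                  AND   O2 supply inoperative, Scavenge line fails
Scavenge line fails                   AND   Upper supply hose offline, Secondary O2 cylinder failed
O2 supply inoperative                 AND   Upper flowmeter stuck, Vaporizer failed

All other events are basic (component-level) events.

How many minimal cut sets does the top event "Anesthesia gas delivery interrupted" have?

3

O2 supply inoperative [AND]: one cut set from each child combined → 1 × 1 = 1 cut set(s).
Scavenge line fails [AND]: one cut set from each child combined → 1 × 1 = 1 cut set(s).
Cylinder backup down [AND]: one cut set from each child combined → 1 × 1 = 1 cut set(s).
Breathing circuit lost [AND]: one cut set from each child combined → 1 × 1 × 1 × 1 = 1 cut set(s).
Pipeline path unavailable [OR]: union of children's cut sets → 2 cut set(s).
Anesthesia gas delivery interrupted [OR]: union of children's cut sets → 3 cut set(s).
Minimal cut sets: {Secondary O2 cylinder failed, Upper flowmeter stuck, Upper supply hose offline, Vaporizer failed}; {Auxiliary pipeline inlet offline}; {B APL valve malfunctions, B pressure regulator degraded, Backup fresh-gas outlet stuck, Reserve check valve stuck}.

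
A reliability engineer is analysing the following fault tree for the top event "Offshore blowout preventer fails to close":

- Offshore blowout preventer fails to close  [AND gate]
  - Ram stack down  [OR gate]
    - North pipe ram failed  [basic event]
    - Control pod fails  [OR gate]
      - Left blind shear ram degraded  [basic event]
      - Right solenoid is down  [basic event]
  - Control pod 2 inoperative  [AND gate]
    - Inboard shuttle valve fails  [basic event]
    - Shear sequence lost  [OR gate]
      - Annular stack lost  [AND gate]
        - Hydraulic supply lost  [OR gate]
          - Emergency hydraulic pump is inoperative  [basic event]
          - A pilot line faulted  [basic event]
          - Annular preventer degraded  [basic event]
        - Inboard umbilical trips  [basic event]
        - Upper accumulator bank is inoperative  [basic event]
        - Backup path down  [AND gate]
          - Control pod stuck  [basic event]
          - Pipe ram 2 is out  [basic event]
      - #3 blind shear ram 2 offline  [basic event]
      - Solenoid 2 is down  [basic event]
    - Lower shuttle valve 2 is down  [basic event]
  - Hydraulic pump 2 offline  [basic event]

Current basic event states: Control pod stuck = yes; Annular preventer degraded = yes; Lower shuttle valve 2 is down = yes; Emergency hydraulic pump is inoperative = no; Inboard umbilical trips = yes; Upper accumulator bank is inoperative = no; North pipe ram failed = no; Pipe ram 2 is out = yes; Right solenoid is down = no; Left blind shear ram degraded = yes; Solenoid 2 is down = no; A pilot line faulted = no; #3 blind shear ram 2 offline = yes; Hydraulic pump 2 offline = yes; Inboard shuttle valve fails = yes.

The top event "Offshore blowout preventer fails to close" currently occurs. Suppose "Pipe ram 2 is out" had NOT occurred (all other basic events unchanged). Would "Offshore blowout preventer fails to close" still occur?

Yes

Counterfactual: set "Pipe ram 2 is out" to not occurred.
Control pod fails [OR]: Left blind shear ram degraded=occurs, Right solenoid is down=not → at least one input occurs → occurs.
Ram stack down [OR]: North pipe ram failed=not, Control pod fails=occurs → at least one input occurs → occurs.
Hydraulic supply lost [OR]: Emergency hydraulic pump is inoperative=not, A pilot line faulted=not, Annular preventer degraded=occurs → at least one input occurs → occurs.
Backup path down [AND]: Control pod stuck=occurs, Pipe ram 2 is out=not → not all inputs occur → does not occur.
Annular stack lost [AND]: Hydraulic supply lost=occurs, Inboard umbilical trips=occurs, Upper accumulator bank is inoperative=not, Backup path down=not → not all inputs occur → does not occur.
Shear sequence lost [OR]: Annular stack lost=not, #3 blind shear ram 2 offline=occurs, Solenoid 2 is down=not → at least one input occurs → occurs.
Control pod 2 inoperative [AND]: Inboard shuttle valve fails=occurs, Shear sequence lost=occurs, Lower shuttle valve 2 is down=occurs → all inputs occur → occurs.
Offshore blowout preventer fails to close [AND]: Ram stack down=occurs, Control pod 2 inoperative=occurs, Hydraulic pump 2 offline=occurs → all inputs occur → occurs.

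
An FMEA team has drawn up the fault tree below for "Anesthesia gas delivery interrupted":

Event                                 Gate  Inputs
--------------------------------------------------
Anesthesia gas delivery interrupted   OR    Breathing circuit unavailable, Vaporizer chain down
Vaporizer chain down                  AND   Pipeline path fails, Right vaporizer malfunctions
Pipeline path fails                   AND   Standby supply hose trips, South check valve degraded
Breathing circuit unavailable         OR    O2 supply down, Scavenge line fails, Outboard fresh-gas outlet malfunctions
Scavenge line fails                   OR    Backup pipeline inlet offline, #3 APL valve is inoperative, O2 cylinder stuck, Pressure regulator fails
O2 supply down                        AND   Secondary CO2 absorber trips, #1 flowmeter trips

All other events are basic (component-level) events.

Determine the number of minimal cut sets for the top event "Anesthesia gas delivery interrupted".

7

O2 supply down [AND]: one cut set from each child combined → 1 × 1 = 1 cut set(s).
Scavenge line fails [OR]: union of children's cut sets → 4 cut set(s).
Breathing circuit unavailable [OR]: union of children's cut sets → 6 cut set(s).
Pipeline path fails [AND]: one cut set from each child combined → 1 × 1 = 1 cut set(s).
Vaporizer chain down [AND]: one cut set from each child combined → 1 × 1 = 1 cut set(s).
Anesthesia gas delivery interrupted [OR]: union of children's cut sets → 7 cut set(s).
Minimal cut sets: {#1 flowmeter trips, Secondary CO2 absorber trips}; {Backup pipeline inlet offline}; {#3 APL valve is inoperative}; {O2 cylinder stuck}; {Pressure regulator fails}; {Outboard fresh-gas outlet malfunctions}; {Right vaporizer malfunctions, South check valve degraded, Standby supply hose trips}.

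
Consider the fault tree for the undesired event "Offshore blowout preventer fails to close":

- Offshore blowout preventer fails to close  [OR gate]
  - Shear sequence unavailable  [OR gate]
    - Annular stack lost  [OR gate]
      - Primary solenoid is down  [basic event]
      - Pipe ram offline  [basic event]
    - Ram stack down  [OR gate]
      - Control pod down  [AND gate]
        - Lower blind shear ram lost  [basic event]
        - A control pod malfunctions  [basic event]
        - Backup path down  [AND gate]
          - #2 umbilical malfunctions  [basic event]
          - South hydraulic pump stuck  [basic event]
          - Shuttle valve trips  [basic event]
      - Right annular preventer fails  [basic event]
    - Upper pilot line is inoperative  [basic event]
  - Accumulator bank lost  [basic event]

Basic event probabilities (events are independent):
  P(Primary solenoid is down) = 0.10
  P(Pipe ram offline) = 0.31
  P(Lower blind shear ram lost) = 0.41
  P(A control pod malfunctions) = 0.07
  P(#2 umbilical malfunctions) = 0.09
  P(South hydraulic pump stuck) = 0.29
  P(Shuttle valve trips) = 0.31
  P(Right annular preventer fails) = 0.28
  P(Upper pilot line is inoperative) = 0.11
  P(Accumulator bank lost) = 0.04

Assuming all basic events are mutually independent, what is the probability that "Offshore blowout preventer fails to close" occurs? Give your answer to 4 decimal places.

P(Annular stack lost) [OR] = 1 − (1−0.10) × (1−0.31) = 0.379000
P(Backup path down) [AND] = 0.09 × 0.29 × 0.31 = 0.008091
P(Control pod down) [AND] = 0.41 × 0.07 × 0.008091 = 0.000232
P(Ram stack down) [OR] = 1 − (1−0.000232) × (1−0.28) = 0.280167
P(Shear sequence unavailable) [OR] = 1 − (1−0.379000) × (1−0.280167) × (1−0.11) = 0.602155
P(Offshore blowout preventer fails to close) [OR] = 1 − (1−0.602155) × (1−0.04) = 0.618069
Rounded to 4 decimal places: P(Offshore blowout preventer fails to close) ≈ 0.6181.

0.6181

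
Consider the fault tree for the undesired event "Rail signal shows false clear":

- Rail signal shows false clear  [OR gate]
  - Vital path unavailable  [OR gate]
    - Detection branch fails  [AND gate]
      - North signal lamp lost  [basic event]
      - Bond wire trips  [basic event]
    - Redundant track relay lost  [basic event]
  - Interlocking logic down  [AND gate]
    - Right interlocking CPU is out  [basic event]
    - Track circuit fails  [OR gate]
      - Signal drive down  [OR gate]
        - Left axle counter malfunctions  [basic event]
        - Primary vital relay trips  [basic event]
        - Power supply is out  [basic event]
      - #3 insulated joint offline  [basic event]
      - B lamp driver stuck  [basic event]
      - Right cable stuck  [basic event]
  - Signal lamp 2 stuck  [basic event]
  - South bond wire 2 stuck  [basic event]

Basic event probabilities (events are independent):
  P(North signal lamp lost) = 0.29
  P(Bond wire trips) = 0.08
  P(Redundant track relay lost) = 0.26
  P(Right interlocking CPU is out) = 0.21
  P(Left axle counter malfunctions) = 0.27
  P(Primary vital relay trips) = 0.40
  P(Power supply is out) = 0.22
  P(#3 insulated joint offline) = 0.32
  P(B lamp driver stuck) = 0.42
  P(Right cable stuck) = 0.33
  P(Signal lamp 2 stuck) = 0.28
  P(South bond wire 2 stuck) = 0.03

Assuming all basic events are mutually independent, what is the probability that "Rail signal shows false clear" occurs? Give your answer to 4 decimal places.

0.5916

P(Detection branch fails) [AND] = 0.29 × 0.08 = 0.023200
P(Vital path unavailable) [OR] = 1 − (1−0.023200) × (1−0.26) = 0.277168
P(Signal drive down) [OR] = 1 − (1−0.27) × (1−0.40) × (1−0.22) = 0.658360
P(Track circuit fails) [OR] = 1 − (1−0.658360) × (1−0.32) × (1−0.42) × (1−0.33) = 0.909722
P(Interlocking logic down) [AND] = 0.21 × 0.909722 = 0.191042
P(Rail signal shows false clear) [OR] = 1 − (1−0.277168) × (1−0.191042) × (1−0.28) × (1−0.03) = 0.591617
Rounded to 4 decimal places: P(Rail signal shows false clear) ≈ 0.5916.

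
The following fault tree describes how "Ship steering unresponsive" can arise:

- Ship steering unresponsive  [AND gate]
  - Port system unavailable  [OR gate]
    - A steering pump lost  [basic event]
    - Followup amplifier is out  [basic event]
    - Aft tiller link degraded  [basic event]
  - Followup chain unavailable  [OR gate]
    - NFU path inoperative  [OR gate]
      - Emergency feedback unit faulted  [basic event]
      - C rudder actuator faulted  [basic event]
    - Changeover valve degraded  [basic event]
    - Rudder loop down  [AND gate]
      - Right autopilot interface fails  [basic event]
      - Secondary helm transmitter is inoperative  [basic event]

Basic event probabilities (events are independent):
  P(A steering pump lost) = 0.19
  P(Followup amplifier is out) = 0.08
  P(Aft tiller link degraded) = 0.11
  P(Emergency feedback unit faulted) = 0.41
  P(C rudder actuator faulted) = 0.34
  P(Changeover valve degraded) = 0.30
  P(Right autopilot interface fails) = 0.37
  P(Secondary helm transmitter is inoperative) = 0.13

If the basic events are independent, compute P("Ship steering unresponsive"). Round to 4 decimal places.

0.2494

P(Port system unavailable) [OR] = 1 − (1−0.19) × (1−0.08) × (1−0.11) = 0.336772
P(NFU path inoperative) [OR] = 1 − (1−0.41) × (1−0.34) = 0.610600
P(Rudder loop down) [AND] = 0.37 × 0.13 = 0.048100
P(Followup chain unavailable) [OR] = 1 − (1−0.610600) × (1−0.30) × (1−0.048100) = 0.740531
P(Ship steering unresponsive) [AND] = 0.336772 × 0.740531 = 0.249390
Rounded to 4 decimal places: P(Ship steering unresponsive) ≈ 0.2494.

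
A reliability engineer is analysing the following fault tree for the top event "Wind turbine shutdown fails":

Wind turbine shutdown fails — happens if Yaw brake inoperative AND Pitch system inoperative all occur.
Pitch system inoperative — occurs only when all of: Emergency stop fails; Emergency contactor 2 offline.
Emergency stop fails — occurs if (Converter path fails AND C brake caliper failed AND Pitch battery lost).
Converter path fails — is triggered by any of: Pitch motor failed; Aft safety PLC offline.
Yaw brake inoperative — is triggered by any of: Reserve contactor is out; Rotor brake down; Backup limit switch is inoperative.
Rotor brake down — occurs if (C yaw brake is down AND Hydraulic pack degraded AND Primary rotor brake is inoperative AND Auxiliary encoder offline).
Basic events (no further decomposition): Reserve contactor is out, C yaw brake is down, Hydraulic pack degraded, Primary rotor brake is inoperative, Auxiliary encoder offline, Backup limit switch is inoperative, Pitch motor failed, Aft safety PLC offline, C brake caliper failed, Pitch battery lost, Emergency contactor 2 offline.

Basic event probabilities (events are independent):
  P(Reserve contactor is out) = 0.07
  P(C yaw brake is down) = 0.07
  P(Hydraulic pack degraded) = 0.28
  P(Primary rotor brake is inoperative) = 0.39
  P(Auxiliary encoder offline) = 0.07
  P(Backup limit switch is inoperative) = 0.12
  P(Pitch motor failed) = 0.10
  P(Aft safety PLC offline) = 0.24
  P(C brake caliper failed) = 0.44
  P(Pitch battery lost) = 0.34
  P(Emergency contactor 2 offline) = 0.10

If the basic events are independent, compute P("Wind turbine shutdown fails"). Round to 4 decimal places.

0.0009

P(Rotor brake down) [AND] = 0.07 × 0.28 × 0.39 × 0.07 = 0.000535
P(Yaw brake inoperative) [OR] = 1 − (1−0.07) × (1−0.000535) × (1−0.12) = 0.182038
P(Converter path fails) [OR] = 1 − (1−0.10) × (1−0.24) = 0.316000
P(Emergency stop fails) [AND] = 0.316000 × 0.44 × 0.34 = 0.047274
P(Pitch system inoperative) [AND] = 0.047274 × 0.10 = 0.004727
P(Wind turbine shutdown fails) [AND] = 0.182038 × 0.004727 = 0.000860
Rounded to 4 decimal places: P(Wind turbine shutdown fails) ≈ 0.0009.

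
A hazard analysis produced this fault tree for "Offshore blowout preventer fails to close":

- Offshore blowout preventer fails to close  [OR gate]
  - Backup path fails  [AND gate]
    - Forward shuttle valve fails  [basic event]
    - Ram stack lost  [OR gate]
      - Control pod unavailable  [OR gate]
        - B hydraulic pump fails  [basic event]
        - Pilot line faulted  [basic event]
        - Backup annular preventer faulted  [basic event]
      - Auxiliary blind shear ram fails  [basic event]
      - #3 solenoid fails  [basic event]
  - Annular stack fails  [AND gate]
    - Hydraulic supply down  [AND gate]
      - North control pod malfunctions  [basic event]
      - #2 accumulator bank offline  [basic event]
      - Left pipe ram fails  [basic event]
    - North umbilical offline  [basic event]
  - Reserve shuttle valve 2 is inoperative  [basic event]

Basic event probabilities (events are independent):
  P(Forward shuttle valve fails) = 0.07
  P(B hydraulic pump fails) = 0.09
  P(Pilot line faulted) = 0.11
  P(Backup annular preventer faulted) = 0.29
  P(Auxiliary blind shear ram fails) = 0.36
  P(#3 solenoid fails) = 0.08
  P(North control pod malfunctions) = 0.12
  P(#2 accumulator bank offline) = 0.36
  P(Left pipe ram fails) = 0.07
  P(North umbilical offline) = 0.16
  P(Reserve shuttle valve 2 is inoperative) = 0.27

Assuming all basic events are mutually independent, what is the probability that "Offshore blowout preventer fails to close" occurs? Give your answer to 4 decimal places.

0.3041

P(Control pod unavailable) [OR] = 1 − (1−0.09) × (1−0.11) × (1−0.29) = 0.424971
P(Ram stack lost) [OR] = 1 − (1−0.424971) × (1−0.36) × (1−0.08) = 0.661423
P(Backup path fails) [AND] = 0.07 × 0.661423 = 0.046300
P(Hydraulic supply down) [AND] = 0.12 × 0.36 × 0.07 = 0.003024
P(Annular stack fails) [AND] = 0.003024 × 0.16 = 0.000484
P(Offshore blowout preventer fails to close) [OR] = 1 − (1−0.046300) × (1−0.000484) × (1−0.27) = 0.304136
Rounded to 4 decimal places: P(Offshore blowout preventer fails to close) ≈ 0.3041.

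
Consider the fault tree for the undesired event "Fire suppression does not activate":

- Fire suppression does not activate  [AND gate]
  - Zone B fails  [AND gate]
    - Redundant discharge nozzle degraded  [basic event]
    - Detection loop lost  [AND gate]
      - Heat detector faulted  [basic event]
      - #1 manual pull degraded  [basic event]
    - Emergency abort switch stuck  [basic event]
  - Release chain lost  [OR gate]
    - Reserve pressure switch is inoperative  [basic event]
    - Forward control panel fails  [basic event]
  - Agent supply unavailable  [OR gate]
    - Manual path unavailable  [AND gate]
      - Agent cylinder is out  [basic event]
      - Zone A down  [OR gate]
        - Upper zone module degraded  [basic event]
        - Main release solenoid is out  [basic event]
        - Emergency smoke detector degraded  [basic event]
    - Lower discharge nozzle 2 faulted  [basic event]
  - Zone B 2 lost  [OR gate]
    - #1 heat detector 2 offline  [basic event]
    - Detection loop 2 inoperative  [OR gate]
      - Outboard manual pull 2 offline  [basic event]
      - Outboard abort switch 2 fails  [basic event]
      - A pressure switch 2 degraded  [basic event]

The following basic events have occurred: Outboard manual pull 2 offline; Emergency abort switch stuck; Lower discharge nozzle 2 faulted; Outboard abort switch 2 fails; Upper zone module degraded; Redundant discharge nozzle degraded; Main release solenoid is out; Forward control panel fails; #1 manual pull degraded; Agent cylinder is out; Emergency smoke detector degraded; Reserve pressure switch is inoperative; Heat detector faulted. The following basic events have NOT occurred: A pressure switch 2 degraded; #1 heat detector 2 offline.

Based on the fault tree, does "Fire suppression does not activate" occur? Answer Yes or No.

Yes

Detection loop lost [AND]: Heat detector faulted=occurs, #1 manual pull degraded=occurs → all inputs occur → occurs.
Zone B fails [AND]: Redundant discharge nozzle degraded=occurs, Detection loop lost=occurs, Emergency abort switch stuck=occurs → all inputs occur → occurs.
Release chain lost [OR]: Reserve pressure switch is inoperative=occurs, Forward control panel fails=occurs → at least one input occurs → occurs.
Zone A down [OR]: Upper zone module degraded=occurs, Main release solenoid is out=occurs, Emergency smoke detector degraded=occurs → at least one input occurs → occurs.
Manual path unavailable [AND]: Agent cylinder is out=occurs, Zone A down=occurs → all inputs occur → occurs.
Agent supply unavailable [OR]: Manual path unavailable=occurs, Lower discharge nozzle 2 faulted=occurs → at least one input occurs → occurs.
Detection loop 2 inoperative [OR]: Outboard manual pull 2 offline=occurs, Outboard abort switch 2 fails=occurs, A pressure switch 2 degraded=not → at least one input occurs → occurs.
Zone B 2 lost [OR]: #1 heat detector 2 offline=not, Detection loop 2 inoperative=occurs → at least one input occurs → occurs.
Fire suppression does not activate [AND]: Zone B fails=occurs, Release chain lost=occurs, Agent supply unavailable=occurs, Zone B 2 lost=occurs → all inputs occur → occurs.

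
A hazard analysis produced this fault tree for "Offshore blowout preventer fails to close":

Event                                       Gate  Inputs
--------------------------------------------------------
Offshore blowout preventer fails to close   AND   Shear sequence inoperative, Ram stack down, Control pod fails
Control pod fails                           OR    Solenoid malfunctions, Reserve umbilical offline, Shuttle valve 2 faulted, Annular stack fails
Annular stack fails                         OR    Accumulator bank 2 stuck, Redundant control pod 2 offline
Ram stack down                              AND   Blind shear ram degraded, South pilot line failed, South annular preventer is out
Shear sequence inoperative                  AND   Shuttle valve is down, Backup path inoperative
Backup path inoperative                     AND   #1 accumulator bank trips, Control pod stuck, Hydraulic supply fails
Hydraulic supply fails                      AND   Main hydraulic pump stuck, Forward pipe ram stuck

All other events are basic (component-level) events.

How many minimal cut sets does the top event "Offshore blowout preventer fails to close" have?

Hydraulic supply fails [AND]: one cut set from each child combined → 1 × 1 = 1 cut set(s).
Backup path inoperative [AND]: one cut set from each child combined → 1 × 1 × 1 = 1 cut set(s).
Shear sequence inoperative [AND]: one cut set from each child combined → 1 × 1 = 1 cut set(s).
Ram stack down [AND]: one cut set from each child combined → 1 × 1 × 1 = 1 cut set(s).
Annular stack fails [OR]: union of children's cut sets → 2 cut set(s).
Control pod fails [OR]: union of children's cut sets → 5 cut set(s).
Offshore blowout preventer fails to close [AND]: one cut set from each child combined → 1 × 1 × 5 = 5 cut set(s).
Minimal cut sets: {#1 accumulator bank trips, Blind shear ram degraded, Control pod stuck, Forward pipe ram stuck, Main hydraulic pump stuck, Shuttle valve is down, Solenoid malfunctions, South annular preventer is out, South pilot line failed}; {#1 accumulator bank trips, Blind shear ram degraded, Control pod stuck, Forward pipe ram stuck, Main hydraulic pump stuck, Reserve umbilical offline, Shuttle valve is down, South annular preventer is out, South pilot line failed}; {#1 accumulator bank trips, Blind shear ram degraded, Control pod stuck, Forward pipe ram stuck, Main hydraulic pump stuck, Shuttle valve 2 faulted, Shuttle valve is down, South annular preventer is out, South pilot line failed}; {#1 accumulator bank trips, Accumulator bank 2 stuck, Blind shear ram degraded, Control pod stuck, Forward pipe ram stuck, Main hydraulic pump stuck, Shuttle valve is down, South annular preventer is out, South pilot line failed}; {#1 accumulator bank trips, Blind shear ram degraded, Control pod stuck, Forward pipe ram stuck, Main hydraulic pump stuck, Redundant control pod 2 offline, Shuttle valve is down, South annular preventer is out, South pilot line failed}.

5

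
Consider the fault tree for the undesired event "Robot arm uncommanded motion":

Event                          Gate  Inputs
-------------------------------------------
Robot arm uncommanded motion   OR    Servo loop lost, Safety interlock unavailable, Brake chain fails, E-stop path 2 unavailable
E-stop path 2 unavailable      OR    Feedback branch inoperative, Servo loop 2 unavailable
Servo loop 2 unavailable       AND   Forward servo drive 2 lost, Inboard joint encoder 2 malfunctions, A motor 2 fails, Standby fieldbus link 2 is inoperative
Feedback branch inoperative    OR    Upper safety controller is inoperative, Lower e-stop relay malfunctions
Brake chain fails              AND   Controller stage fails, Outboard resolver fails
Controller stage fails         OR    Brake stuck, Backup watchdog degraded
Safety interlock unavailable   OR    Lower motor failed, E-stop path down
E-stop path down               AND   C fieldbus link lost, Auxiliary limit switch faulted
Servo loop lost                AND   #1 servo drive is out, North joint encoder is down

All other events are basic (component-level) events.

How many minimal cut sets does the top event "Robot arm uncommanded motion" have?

Servo loop lost [AND]: one cut set from each child combined → 1 × 1 = 1 cut set(s).
E-stop path down [AND]: one cut set from each child combined → 1 × 1 = 1 cut set(s).
Safety interlock unavailable [OR]: union of children's cut sets → 2 cut set(s).
Controller stage fails [OR]: union of children's cut sets → 2 cut set(s).
Brake chain fails [AND]: one cut set from each child combined → 2 × 1 = 2 cut set(s).
Feedback branch inoperative [OR]: union of children's cut sets → 2 cut set(s).
Servo loop 2 unavailable [AND]: one cut set from each child combined → 1 × 1 × 1 × 1 = 1 cut set(s).
E-stop path 2 unavailable [OR]: union of children's cut sets → 3 cut set(s).
Robot arm uncommanded motion [OR]: union of children's cut sets → 8 cut set(s).
Minimal cut sets: {#1 servo drive is out, North joint encoder is down}; {Lower motor failed}; {Auxiliary limit switch faulted, C fieldbus link lost}; {Brake stuck, Outboard resolver fails}; {Backup watchdog degraded, Outboard resolver fails}; {Upper safety controller is inoperative}; {Lower e-stop relay malfunctions}; {A motor 2 fails, Forward servo drive 2 lost, Inboard joint encoder 2 malfunctions, Standby fieldbus link 2 is inoperative}.

8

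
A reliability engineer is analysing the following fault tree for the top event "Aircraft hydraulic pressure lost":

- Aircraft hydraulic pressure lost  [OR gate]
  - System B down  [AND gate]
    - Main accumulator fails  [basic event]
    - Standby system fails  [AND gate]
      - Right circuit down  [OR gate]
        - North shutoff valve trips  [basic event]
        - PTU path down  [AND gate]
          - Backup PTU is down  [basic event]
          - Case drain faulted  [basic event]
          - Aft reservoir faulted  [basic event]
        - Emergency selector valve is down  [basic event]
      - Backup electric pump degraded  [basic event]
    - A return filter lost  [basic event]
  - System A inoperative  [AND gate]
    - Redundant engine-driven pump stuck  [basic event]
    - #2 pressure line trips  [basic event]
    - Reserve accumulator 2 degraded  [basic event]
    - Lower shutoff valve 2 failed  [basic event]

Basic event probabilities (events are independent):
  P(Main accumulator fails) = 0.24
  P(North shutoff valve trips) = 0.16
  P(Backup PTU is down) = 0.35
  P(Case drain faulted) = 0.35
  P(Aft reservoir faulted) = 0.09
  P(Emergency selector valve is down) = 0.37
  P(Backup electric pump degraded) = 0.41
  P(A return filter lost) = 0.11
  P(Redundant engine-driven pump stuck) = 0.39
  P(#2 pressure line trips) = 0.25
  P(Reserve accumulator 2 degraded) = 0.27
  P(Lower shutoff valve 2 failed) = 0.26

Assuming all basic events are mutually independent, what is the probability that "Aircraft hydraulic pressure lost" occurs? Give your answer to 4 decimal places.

0.0120

P(PTU path down) [AND] = 0.35 × 0.35 × 0.09 = 0.011025
P(Right circuit down) [OR] = 1 − (1−0.16) × (1−0.011025) × (1−0.37) = 0.476634
P(Standby system fails) [AND] = 0.476634 × 0.41 = 0.195420
P(System B down) [AND] = 0.24 × 0.195420 × 0.11 = 0.005159
P(System A inoperative) [AND] = 0.39 × 0.25 × 0.27 × 0.26 = 0.006845
P(Aircraft hydraulic pressure lost) [OR] = 1 − (1−0.005159) × (1−0.006845) = 0.011969
Rounded to 4 decimal places: P(Aircraft hydraulic pressure lost) ≈ 0.0120.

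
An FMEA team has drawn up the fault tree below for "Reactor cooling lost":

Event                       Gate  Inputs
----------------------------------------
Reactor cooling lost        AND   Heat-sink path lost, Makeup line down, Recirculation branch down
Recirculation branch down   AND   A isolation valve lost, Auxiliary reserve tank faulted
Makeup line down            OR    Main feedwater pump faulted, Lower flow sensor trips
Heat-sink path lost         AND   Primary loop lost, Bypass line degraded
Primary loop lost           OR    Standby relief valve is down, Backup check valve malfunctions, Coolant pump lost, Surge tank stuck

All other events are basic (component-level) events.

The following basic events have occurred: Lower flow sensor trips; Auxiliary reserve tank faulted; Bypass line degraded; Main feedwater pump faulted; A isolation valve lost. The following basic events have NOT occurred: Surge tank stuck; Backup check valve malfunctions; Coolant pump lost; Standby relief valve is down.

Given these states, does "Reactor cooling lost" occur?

No

Primary loop lost [OR]: Standby relief valve is down=not, Backup check valve malfunctions=not, Coolant pump lost=not, Surge tank stuck=not → no input occurs → does not occur.
Heat-sink path lost [AND]: Primary loop lost=not, Bypass line degraded=occurs → not all inputs occur → does not occur.
Makeup line down [OR]: Main feedwater pump faulted=occurs, Lower flow sensor trips=occurs → at least one input occurs → occurs.
Recirculation branch down [AND]: A isolation valve lost=occurs, Auxiliary reserve tank faulted=occurs → all inputs occur → occurs.
Reactor cooling lost [AND]: Heat-sink path lost=not, Makeup line down=occurs, Recirculation branch down=occurs → not all inputs occur → does not occur.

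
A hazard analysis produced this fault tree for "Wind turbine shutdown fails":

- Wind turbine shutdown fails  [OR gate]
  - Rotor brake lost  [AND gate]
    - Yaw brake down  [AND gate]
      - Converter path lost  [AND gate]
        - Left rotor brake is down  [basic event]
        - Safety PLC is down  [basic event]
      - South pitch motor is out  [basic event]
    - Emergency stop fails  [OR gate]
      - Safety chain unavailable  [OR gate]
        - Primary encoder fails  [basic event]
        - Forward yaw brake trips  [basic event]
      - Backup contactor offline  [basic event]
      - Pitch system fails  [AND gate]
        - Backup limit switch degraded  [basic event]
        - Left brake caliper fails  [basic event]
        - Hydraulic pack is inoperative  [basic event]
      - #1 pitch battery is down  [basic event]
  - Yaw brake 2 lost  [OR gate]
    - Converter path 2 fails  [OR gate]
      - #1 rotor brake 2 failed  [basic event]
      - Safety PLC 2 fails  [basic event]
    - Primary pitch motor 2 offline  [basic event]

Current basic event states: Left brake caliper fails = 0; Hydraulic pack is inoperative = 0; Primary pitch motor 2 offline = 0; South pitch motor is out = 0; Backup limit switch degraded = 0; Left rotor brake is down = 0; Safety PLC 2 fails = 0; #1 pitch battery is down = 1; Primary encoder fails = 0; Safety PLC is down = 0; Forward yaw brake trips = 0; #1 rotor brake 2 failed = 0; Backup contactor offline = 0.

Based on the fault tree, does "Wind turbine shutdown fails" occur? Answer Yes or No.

No

Converter path lost [AND]: Left rotor brake is down=not, Safety PLC is down=not → not all inputs occur → does not occur.
Yaw brake down [AND]: Converter path lost=not, South pitch motor is out=not → not all inputs occur → does not occur.
Safety chain unavailable [OR]: Primary encoder fails=not, Forward yaw brake trips=not → no input occurs → does not occur.
Pitch system fails [AND]: Backup limit switch degraded=not, Left brake caliper fails=not, Hydraulic pack is inoperative=not → not all inputs occur → does not occur.
Emergency stop fails [OR]: Safety chain unavailable=not, Backup contactor offline=not, Pitch system fails=not, #1 pitch battery is down=occurs → at least one input occurs → occurs.
Rotor brake lost [AND]: Yaw brake down=not, Emergency stop fails=occurs → not all inputs occur → does not occur.
Converter path 2 fails [OR]: #1 rotor brake 2 failed=not, Safety PLC 2 fails=not → no input occurs → does not occur.
Yaw brake 2 lost [OR]: Converter path 2 fails=not, Primary pitch motor 2 offline=not → no input occurs → does not occur.
Wind turbine shutdown fails [OR]: Rotor brake lost=not, Yaw brake 2 lost=not → no input occurs → does not occur.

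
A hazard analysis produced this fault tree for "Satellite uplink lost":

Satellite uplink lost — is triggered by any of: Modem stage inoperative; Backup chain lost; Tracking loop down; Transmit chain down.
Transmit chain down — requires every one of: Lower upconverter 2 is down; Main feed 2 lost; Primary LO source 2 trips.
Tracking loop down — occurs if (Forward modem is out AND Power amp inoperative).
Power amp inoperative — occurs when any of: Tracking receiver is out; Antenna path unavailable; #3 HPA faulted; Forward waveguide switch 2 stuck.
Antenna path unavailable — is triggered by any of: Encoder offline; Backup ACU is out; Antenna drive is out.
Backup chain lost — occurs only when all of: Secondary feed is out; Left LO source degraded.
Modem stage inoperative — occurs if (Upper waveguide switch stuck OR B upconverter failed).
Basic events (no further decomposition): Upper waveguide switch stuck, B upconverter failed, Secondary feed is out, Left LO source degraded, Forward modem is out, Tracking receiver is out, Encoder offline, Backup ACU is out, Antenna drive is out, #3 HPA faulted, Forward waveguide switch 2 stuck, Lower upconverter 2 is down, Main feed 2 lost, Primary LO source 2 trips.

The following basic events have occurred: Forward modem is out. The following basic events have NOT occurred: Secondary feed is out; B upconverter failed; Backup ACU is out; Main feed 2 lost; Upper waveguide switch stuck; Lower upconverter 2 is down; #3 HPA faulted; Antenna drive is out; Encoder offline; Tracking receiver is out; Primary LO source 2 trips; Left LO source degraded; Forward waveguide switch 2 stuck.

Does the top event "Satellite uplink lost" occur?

No

Modem stage inoperative [OR]: Upper waveguide switch stuck=not, B upconverter failed=not → no input occurs → does not occur.
Backup chain lost [AND]: Secondary feed is out=not, Left LO source degraded=not → not all inputs occur → does not occur.
Antenna path unavailable [OR]: Encoder offline=not, Backup ACU is out=not, Antenna drive is out=not → no input occurs → does not occur.
Power amp inoperative [OR]: Tracking receiver is out=not, Antenna path unavailable=not, #3 HPA faulted=not, Forward waveguide switch 2 stuck=not → no input occurs → does not occur.
Tracking loop down [AND]: Forward modem is out=occurs, Power amp inoperative=not → not all inputs occur → does not occur.
Transmit chain down [AND]: Lower upconverter 2 is down=not, Main feed 2 lost=not, Primary LO source 2 trips=not → not all inputs occur → does not occur.
Satellite uplink lost [OR]: Modem stage inoperative=not, Backup chain lost=not, Tracking loop down=not, Transmit chain down=not → no input occurs → does not occur.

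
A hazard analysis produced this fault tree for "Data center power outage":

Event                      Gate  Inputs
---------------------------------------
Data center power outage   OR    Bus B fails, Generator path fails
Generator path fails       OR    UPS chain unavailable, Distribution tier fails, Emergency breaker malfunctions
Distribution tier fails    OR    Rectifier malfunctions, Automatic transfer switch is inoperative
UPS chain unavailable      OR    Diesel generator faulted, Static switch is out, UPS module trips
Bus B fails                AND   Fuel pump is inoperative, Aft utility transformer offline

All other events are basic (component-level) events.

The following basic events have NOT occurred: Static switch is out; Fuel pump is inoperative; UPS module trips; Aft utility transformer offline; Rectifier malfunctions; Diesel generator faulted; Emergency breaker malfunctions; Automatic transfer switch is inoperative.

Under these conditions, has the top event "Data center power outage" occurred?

Bus B fails [AND]: Fuel pump is inoperative=not, Aft utility transformer offline=not → not all inputs occur → does not occur.
UPS chain unavailable [OR]: Diesel generator faulted=not, Static switch is out=not, UPS module trips=not → no input occurs → does not occur.
Distribution tier fails [OR]: Rectifier malfunctions=not, Automatic transfer switch is inoperative=not → no input occurs → does not occur.
Generator path fails [OR]: UPS chain unavailable=not, Distribution tier fails=not, Emergency breaker malfunctions=not → no input occurs → does not occur.
Data center power outage [OR]: Bus B fails=not, Generator path fails=not → no input occurs → does not occur.

No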